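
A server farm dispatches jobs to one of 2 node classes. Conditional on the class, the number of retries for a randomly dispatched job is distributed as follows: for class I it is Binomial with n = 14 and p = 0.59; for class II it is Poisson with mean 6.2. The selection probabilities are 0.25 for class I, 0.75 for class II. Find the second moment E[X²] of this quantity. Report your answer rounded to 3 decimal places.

51.384

For each component E[X²] = Var + (mean)², giving I: 71.6142; II: 44.64.
Overall E[X²] = 0.25·71.6142 + 0.75·44.64 = 51.3835.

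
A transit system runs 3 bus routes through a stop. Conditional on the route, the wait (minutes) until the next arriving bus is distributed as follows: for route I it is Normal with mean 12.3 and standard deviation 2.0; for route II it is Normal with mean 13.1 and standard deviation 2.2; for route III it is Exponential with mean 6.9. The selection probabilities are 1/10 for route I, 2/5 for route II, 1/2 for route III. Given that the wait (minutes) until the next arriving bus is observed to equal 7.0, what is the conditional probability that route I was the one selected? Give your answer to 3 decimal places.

Likelihoods f(7.0 | ·): I: 0.00595612; II: 0.003882; III: 0.0525487.
Posterior ∝ prior × likelihood. Numerator for I: 0.1·0.00595612 = 0.000595612.
Normalizing constant: 0.1·0.00595612 + 0.4·0.003882 + 0.5·0.0525487 = 0.0284228.
P(I | observation) = 0.000595612 / 0.0284228 = 0.0209554.

0.021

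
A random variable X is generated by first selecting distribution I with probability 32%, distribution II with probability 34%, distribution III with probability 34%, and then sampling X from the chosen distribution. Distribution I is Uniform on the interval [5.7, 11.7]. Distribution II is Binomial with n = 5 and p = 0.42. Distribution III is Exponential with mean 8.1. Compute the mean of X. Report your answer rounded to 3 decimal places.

Component means — I: 8.7; II: 2.1; III: 8.1.
E[X] = 0.32·8.7 + 0.34·2.1 + 0.34·8.1 = 6.252.

6.252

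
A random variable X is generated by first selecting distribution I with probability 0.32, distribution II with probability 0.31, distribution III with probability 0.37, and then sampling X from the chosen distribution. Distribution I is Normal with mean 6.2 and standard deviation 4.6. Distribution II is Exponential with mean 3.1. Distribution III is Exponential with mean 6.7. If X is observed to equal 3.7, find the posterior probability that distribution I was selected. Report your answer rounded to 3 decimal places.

0.278

Likelihoods f(3.7 | ·): I: 0.0748193; II: 0.0977883; III: 0.0859193.
Posterior ∝ prior × likelihood. Numerator for I: 0.32·0.0748193 = 0.0239422.
Normalizing constant: 0.32·0.0748193 + 0.31·0.0977883 + 0.37·0.0859193 = 0.0860467.
P(I | observation) = 0.0239422 / 0.0860467 = 0.278246.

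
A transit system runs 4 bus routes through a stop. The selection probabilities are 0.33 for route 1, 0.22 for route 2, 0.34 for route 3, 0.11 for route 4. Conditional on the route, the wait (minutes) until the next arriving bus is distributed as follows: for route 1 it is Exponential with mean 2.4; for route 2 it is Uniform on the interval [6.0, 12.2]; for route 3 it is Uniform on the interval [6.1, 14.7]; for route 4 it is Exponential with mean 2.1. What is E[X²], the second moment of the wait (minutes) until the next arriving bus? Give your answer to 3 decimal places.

62.565

For each component E[X²] = Var + (mean)², giving 1: 11.52; 2: 86.0133; 3: 114.323; 4: 8.82.
Overall E[X²] = 0.33·11.52 + 0.22·86.0133 + 0.34·114.323 + 0.11·8.82 = 62.5647.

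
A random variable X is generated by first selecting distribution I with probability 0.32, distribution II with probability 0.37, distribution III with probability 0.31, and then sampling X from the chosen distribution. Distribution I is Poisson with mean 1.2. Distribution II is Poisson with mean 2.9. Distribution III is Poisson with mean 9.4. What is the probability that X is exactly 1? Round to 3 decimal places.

Conditional on each component, P(X = 1): I: 0.361433; II: 0.159567; III: 0.000777606.
By total probability, P(X = 1) = 0.32·0.361433 + 0.37·0.159567 + 0.31·0.000777606 = 0.17494.

0.175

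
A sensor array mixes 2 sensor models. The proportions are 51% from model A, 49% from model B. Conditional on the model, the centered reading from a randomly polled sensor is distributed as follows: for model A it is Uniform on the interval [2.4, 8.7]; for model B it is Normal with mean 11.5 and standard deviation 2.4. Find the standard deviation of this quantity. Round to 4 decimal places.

Per component, A: μ=5.55, E[X²]=34.11; B: μ=11.5, E[X²]=138.01.
E[X] = 0.51·5.55 + 0.49·11.5 = 8.4655.
E[X²] = 0.51·34.11 + 0.49·138.01 = 85.021.
Var(X) = E[X²] − (E[X])² = 85.021 − 71.6647 = 13.3563.
SD(X) = √13.3563 = 3.65463.

3.6546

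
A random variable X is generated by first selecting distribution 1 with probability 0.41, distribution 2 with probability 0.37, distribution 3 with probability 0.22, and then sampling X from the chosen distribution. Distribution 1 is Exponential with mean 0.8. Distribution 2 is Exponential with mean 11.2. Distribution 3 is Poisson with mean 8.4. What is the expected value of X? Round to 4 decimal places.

6.3200

Component means — 1: 0.8; 2: 11.2; 3: 8.4.
E[X] = 0.41·0.8 + 0.37·11.2 + 0.22·8.4 = 6.32.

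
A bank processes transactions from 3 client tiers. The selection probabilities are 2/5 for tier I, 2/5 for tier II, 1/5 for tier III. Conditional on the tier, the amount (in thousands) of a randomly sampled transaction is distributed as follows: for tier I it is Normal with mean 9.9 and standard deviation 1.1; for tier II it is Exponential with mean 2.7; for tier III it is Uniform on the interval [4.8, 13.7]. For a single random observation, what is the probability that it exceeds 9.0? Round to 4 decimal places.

Conditional on each tier, P(X > 9.0): I: 0.793373; II: 0.035674; III: 0.52809.
By total probability, P(X > 9.0) = 0.4·0.793373 + 0.4·0.035674 + 0.2·0.52809 = 0.437237.

0.4372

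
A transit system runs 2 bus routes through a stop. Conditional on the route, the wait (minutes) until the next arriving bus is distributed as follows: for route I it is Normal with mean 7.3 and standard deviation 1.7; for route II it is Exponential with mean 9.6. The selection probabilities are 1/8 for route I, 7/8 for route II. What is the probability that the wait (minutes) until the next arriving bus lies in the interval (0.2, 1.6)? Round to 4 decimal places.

Conditional on each route, P(0.2 < X < 1.6): I: 0.000384985; II: 0.1329.
By total probability, P(0.2 < X < 1.6) = 0.125·0.000384985 + 0.875·0.1329 = 0.116336.

0.1163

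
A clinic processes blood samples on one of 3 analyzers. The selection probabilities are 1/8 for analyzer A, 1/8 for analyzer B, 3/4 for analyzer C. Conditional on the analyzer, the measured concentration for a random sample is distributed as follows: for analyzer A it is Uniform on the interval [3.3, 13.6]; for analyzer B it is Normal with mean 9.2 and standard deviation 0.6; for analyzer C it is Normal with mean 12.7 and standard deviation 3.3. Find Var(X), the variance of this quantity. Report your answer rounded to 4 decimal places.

Per component, A: μ=8.45, E[X²]=80.2433; B: μ=9.2, E[X²]=85; C: μ=12.7, E[X²]=172.18.
E[X] = 0.125·8.45 + 0.125·9.2 + 0.75·12.7 = 11.7312.
E[X²] = 0.125·80.2433 + 0.125·85 + 0.75·172.18 = 149.79.
Var(X) = E[X²] − (E[X])² = 149.79 − 137.622 = 12.1682.

12.1682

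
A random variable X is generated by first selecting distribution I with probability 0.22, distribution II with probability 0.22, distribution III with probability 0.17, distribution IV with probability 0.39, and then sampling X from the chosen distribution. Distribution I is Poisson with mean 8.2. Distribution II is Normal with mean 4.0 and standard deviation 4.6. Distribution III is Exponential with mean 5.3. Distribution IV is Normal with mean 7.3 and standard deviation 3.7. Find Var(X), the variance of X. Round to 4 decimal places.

19.0742

Per component, I: μ=8.2, E[X²]=75.44; II: μ=4, E[X²]=37.16; III: μ=5.3, E[X²]=56.18; IV: μ=7.3, E[X²]=66.98.
E[X] = 0.22·8.2 + 0.22·4 + 0.17·5.3 + 0.39·7.3 = 6.432.
E[X²] = 0.22·75.44 + 0.22·37.16 + 0.17·56.18 + 0.39·66.98 = 60.4448.
Var(X) = E[X²] − (E[X])² = 60.4448 − 41.3706 = 19.0742.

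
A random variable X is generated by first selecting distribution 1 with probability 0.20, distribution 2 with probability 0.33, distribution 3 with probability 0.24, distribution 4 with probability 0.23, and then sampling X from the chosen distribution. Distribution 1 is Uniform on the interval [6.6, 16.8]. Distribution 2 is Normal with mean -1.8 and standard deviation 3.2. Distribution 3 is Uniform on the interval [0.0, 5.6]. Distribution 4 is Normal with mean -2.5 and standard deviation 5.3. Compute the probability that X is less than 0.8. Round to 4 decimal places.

0.4642

Conditional on each component, P(X < 0.8): 1: 0; 2: 0.791748; 3: 0.142857; 4: 0.73324.
By total probability, P(X < 0.8) = 0.2·0 + 0.33·0.791748 + 0.24·0.142857 + 0.23·0.73324 = 0.464208.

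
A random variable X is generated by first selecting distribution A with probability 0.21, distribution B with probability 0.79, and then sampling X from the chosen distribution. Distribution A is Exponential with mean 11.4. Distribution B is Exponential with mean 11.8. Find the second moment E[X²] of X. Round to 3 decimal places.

For each component E[X²] = Var + (mean)², giving A: 259.92; B: 278.48.
Overall E[X²] = 0.21·259.92 + 0.79·278.48 = 274.582.

274.582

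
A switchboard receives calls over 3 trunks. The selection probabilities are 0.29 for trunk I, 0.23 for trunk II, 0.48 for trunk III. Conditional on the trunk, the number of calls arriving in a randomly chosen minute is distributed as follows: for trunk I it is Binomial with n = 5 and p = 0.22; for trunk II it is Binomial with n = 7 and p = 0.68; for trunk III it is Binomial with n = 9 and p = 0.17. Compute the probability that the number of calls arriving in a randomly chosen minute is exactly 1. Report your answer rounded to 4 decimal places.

0.2847

Conditional on each trunk, P(X = 1): I: 0.407166; II: 0.00511101; III: 0.344601.
By total probability, P(X = 1) = 0.29·0.407166 + 0.23·0.00511101 + 0.48·0.344601 = 0.284662.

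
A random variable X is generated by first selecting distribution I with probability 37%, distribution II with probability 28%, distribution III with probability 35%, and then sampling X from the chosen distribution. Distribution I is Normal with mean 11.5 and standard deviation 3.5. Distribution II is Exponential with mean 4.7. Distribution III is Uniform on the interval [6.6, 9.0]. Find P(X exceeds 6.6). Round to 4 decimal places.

0.7589

Conditional on each component, P(X > 6.6): I: 0.919243; II: 0.24555; III: 1.
By total probability, P(X > 6.6) = 0.37·0.919243 + 0.28·0.24555 + 0.35·1 = 0.758874.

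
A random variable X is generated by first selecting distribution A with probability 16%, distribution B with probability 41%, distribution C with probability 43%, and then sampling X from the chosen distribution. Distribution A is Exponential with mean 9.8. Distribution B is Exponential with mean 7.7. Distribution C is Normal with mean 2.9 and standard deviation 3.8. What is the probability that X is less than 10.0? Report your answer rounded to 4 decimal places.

0.8172

Conditional on each component, P(X < 10.0): A: 0.639552; B: 0.727114; C: 0.969148.
By total probability, P(X < 10.0) = 0.16·0.639552 + 0.41·0.727114 + 0.43·0.969148 = 0.817179.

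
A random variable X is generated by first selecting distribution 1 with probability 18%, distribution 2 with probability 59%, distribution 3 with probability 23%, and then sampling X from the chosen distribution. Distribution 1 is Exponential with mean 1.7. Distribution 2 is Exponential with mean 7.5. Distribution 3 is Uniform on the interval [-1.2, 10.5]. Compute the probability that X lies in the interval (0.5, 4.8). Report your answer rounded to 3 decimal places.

0.449

Conditional on each component, P(0.5 < X < 4.8): 1: 0.685793; 2: 0.408215; 3: 0.367521.
By total probability, P(0.5 < X < 4.8) = 0.18·0.685793 + 0.59·0.408215 + 0.23·0.367521 = 0.448819.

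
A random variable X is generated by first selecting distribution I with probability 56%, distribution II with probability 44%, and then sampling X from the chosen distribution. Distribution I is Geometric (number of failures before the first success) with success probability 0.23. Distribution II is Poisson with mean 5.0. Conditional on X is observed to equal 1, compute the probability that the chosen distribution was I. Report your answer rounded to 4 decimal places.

Likelihoods P(X=1 | ·): I: 0.1771; II: 0.0336897.
Posterior ∝ prior × likelihood. Numerator for I: 0.56·0.1771 = 0.099176.
Normalizing constant: 0.56·0.1771 + 0.44·0.0336897 = 0.113999.
P(I | observation) = 0.099176 / 0.113999 = 0.869969.

0.8700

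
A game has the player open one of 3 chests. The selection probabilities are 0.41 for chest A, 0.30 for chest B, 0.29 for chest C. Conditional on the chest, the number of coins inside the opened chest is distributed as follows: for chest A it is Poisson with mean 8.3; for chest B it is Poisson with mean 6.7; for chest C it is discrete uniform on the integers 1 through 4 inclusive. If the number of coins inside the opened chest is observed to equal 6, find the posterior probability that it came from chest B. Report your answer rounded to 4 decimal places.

Likelihoods P(X=6 | ·): A: 0.112847; B: 0.154648; C: 0.
Posterior ∝ prior × likelihood. Numerator for B: 0.3·0.154648 = 0.0463943.
Normalizing constant: 0.41·0.112847 + 0.3·0.154648 + 0.29·0 = 0.0926618.
P(B | observation) = 0.0463943 / 0.0926618 = 0.500684.

0.5007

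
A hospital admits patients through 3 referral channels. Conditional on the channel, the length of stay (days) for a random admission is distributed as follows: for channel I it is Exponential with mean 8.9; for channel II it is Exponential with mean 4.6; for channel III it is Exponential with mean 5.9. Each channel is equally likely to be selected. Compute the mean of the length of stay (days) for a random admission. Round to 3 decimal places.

6.467

Component means — I: 8.9; II: 4.6; III: 5.9.
E[X] = 0.333333·8.9 + 0.333333·4.6 + 0.333333·5.9 = 6.46667.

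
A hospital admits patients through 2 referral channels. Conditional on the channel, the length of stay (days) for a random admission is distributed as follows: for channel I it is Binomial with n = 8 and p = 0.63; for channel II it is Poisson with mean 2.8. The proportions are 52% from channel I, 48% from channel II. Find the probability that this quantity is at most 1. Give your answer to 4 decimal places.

0.1136

Conditional on each channel, P(X ≤ 1): I: 0.00513581; II: 0.231078.
By total probability, P(X ≤ 1) = 0.52·0.00513581 + 0.48·0.231078 = 0.113588.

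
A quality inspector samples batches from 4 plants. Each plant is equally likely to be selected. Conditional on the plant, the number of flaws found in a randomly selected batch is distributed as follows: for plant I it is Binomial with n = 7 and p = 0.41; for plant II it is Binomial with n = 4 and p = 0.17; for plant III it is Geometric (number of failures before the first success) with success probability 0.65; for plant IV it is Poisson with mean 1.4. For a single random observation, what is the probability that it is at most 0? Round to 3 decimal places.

0.349

Conditional on each plant, P(X ≤ 0): I: 0.0248865; II: 0.474583; III: 0.65; IV: 0.246597.
By total probability, P(X ≤ 0) = 0.25·0.0248865 + 0.25·0.474583 + 0.25·0.65 + 0.25·0.246597 = 0.349017.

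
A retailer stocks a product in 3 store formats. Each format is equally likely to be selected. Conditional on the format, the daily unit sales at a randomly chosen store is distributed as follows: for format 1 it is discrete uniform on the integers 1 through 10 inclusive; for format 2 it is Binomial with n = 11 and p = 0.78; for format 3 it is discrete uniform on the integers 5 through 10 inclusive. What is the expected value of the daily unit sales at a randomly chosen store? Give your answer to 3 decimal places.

Component means — 1: 5.5; 2: 8.58; 3: 7.5.
E[X] = 0.333333·5.5 + 0.333333·8.58 + 0.333333·7.5 = 7.19333.

7.193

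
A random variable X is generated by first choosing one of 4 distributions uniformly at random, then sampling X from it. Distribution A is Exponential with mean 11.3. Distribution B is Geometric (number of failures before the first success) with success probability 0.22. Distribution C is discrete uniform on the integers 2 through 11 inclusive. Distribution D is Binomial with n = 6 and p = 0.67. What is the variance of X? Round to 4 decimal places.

47.8003

Per component, A: μ=11.3, E[X²]=255.38; B: μ=3.54545, E[X²]=28.686; C: μ=6.5, E[X²]=50.5; D: μ=4.02, E[X²]=17.487.
E[X] = 0.25·11.3 + 0.25·3.54545 + 0.25·6.5 + 0.25·4.02 = 6.34136.
E[X²] = 0.25·255.38 + 0.25·28.686 + 0.25·50.5 + 0.25·17.487 = 88.0132.
Var(X) = E[X²] − (E[X])² = 88.0132 − 40.2129 = 47.8003.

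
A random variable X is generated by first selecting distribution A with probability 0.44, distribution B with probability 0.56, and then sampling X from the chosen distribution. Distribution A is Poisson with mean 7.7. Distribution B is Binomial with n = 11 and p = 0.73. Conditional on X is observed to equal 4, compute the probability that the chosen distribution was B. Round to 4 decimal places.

0.1583

Likelihoods P(X=4 | ·): A: 0.0663261; B: 0.00980284.
Posterior ∝ prior × likelihood. Numerator for B: 0.56·0.00980284 = 0.00548959.
Normalizing constant: 0.44·0.0663261 + 0.56·0.00980284 = 0.0346731.
P(B | observation) = 0.00548959 / 0.0346731 = 0.158324.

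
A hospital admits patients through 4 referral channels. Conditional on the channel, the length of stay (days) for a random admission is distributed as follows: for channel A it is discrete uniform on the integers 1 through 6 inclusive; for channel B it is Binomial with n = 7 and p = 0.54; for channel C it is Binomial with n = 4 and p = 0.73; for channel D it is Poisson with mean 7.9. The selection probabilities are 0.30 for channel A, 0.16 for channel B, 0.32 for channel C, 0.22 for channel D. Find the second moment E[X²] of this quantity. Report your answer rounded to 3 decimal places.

25.563

For each component E[X²] = Var + (mean)², giving A: 15.1667; B: 16.0272; C: 9.3148; D: 70.31.
Overall E[X²] = 0.3·15.1667 + 0.16·16.0272 + 0.32·9.3148 + 0.22·70.31 = 25.5633.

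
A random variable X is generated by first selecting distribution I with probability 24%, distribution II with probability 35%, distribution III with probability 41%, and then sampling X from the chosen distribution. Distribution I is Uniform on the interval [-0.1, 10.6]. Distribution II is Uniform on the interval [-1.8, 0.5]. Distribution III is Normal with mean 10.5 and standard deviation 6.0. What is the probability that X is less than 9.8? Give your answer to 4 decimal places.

Conditional on each component, P(X < 9.8): I: 0.925234; II: 1; III: 0.453562.
By total probability, P(X < 9.8) = 0.24·0.925234 + 0.35·1 + 0.41·0.453562 = 0.758017.

0.7580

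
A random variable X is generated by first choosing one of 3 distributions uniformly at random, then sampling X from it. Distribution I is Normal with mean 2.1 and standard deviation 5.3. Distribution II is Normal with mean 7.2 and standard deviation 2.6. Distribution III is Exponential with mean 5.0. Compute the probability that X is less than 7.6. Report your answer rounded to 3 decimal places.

0.731

Conditional on each component, P(X < 7.6): I: 0.850303; II: 0.561134; III: 0.781288.
By total probability, P(X < 7.6) = 0.333333·0.850303 + 0.333333·0.561134 + 0.333333·0.781288 = 0.730909.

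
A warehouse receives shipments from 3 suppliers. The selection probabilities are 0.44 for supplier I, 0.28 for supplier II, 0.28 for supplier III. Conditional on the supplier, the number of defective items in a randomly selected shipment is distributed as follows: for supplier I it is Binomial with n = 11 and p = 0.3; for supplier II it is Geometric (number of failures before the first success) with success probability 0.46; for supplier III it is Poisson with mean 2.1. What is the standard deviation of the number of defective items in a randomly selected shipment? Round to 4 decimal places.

1.7665

Per component, I: μ=3.3, E[X²]=13.2; II: μ=1.17391, E[X²]=3.93006; III: μ=2.1, E[X²]=6.51.
E[X] = 0.44·3.3 + 0.28·1.17391 + 0.28·2.1 = 2.3687.
E[X²] = 0.44·13.2 + 0.28·3.93006 + 0.28·6.51 = 8.73122.
Var(X) = E[X²] − (E[X])² = 8.73122 − 5.61072 = 3.1205.
SD(X) = √3.1205 = 1.76649.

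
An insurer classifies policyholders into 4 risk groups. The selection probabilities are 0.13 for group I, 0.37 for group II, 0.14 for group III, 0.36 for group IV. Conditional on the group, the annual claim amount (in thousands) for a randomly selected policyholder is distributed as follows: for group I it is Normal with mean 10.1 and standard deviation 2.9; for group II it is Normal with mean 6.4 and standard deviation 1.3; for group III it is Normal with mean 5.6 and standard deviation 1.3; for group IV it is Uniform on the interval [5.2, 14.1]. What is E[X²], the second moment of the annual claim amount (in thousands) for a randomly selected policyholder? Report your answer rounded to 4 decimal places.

70.6625

For each component E[X²] = Var + (mean)², giving I: 110.42; II: 42.65; III: 33.05; IV: 99.7233.
Overall E[X²] = 0.13·110.42 + 0.37·42.65 + 0.14·33.05 + 0.36·99.7233 = 70.6625.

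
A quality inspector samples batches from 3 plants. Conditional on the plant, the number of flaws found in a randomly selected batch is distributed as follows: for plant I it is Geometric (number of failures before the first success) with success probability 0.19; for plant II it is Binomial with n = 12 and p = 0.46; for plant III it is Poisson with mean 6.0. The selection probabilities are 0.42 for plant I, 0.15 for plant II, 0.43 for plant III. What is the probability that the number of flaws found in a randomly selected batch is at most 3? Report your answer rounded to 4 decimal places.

Conditional on each plant, P(X ≤ 3): I: 0.569533; II: 0.11995; III: 0.151204.
By total probability, P(X ≤ 3) = 0.42·0.569533 + 0.15·0.11995 + 0.43·0.151204 = 0.322214.

0.3222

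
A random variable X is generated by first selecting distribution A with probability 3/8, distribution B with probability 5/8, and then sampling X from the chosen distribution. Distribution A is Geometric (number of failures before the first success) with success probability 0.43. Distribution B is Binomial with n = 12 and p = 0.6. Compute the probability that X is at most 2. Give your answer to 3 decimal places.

Conditional on each component, P(X ≤ 2): A: 0.814807; B: 0.00281018.
By total probability, P(X ≤ 2) = 0.375·0.814807 + 0.625·0.00281018 = 0.307309.

0.307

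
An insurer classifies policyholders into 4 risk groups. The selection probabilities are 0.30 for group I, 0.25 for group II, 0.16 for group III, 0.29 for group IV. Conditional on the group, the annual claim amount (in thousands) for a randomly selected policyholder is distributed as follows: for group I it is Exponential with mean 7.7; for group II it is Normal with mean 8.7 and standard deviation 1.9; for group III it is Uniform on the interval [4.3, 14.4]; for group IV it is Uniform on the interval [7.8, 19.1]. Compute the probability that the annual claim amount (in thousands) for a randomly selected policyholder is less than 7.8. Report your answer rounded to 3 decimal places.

Conditional on each group, P(X < 7.8): I: 0.636867; II: 0.317863; III: 0.346535; IV: 0.
By total probability, P(X < 7.8) = 0.3·0.636867 + 0.25·0.317863 + 0.16·0.346535 + 0.29·0 = 0.325971.

0.326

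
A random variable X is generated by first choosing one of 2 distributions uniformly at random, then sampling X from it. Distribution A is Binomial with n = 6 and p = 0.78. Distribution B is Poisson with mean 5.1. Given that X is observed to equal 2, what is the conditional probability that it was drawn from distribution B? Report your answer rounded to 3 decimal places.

0.788

Likelihoods P(X=2 | ·): A: 0.0213782; B: 0.0792882.
Posterior ∝ prior × likelihood. Numerator for B: 0.5·0.0792882 = 0.0396441.
Normalizing constant: 0.5·0.0213782 + 0.5·0.0792882 = 0.0503332.
P(B | observation) = 0.0396441 / 0.0503332 = 0.787633.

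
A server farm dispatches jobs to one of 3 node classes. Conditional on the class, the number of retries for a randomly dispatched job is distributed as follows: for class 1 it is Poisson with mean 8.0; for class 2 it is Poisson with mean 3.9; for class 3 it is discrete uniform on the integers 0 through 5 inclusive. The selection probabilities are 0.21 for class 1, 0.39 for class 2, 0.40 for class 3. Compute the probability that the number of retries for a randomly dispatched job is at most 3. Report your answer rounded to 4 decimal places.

0.4523

Conditional on each class, P(X ≤ 3): 1: 0.0423801; 2: 0.453247; 3: 0.666667.
By total probability, P(X ≤ 3) = 0.21·0.0423801 + 0.39·0.453247 + 0.4·0.666667 = 0.452333.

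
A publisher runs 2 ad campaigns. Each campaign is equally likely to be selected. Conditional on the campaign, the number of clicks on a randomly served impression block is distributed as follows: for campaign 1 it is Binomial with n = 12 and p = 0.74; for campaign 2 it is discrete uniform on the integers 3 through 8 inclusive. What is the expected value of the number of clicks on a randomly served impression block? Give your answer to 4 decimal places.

7.1900

Component means — 1: 8.88; 2: 5.5.
E[X] = 0.5·8.88 + 0.5·5.5 = 7.19.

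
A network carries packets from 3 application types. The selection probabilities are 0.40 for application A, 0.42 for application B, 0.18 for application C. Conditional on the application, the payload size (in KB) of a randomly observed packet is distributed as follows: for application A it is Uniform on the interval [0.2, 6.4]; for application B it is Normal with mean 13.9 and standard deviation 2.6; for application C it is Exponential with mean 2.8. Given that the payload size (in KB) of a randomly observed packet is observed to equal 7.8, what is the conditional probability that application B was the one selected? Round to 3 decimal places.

Likelihoods f(7.8 | ·): A: 0; B: 0.00978731; C: 0.0220304.
Posterior ∝ prior × likelihood. Numerator for B: 0.42·0.00978731 = 0.00411067.
Normalizing constant: 0.4·0 + 0.42·0.00978731 + 0.18·0.0220304 = 0.00807613.
P(B | observation) = 0.00411067 / 0.00807613 = 0.50899.

0.509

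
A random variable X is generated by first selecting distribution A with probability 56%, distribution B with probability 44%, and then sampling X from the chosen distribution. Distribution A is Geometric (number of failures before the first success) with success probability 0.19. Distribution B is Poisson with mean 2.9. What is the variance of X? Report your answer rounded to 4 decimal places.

14.2990

Per component, A: μ=4.26316, E[X²]=40.6122; B: μ=2.9, E[X²]=11.31.
E[X] = 0.56·4.26316 + 0.44·2.9 = 3.66337.
E[X²] = 0.56·40.6122 + 0.44·11.31 = 27.7192.
Var(X) = E[X²] − (E[X])² = 27.7192 − 13.4203 = 14.299.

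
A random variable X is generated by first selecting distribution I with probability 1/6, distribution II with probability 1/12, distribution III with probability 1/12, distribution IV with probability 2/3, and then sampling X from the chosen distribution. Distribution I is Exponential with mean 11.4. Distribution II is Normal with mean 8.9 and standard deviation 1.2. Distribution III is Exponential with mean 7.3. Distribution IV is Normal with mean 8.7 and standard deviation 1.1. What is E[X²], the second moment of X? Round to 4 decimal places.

For each component E[X²] = Var + (mean)², giving I: 259.92; II: 80.65; III: 106.58; IV: 76.9.
Overall E[X²] = 0.166667·259.92 + 0.0833333·80.65 + 0.0833333·106.58 + 0.666667·76.9 = 110.189.

110.1892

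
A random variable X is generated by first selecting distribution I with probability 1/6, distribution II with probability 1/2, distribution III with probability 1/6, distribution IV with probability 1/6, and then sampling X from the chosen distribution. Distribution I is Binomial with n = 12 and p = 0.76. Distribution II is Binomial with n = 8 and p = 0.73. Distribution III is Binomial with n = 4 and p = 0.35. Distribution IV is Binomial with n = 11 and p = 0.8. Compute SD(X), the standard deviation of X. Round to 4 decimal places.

2.8367

Per component, I: μ=9.12, E[X²]=85.3632; II: μ=5.84, E[X²]=35.6824; III: μ=1.4, E[X²]=2.87; IV: μ=8.8, E[X²]=79.2.
E[X] = 0.166667·9.12 + 0.5·5.84 + 0.166667·1.4 + 0.166667·8.8 = 6.14.
E[X²] = 0.166667·85.3632 + 0.5·35.6824 + 0.166667·2.87 + 0.166667·79.2 = 45.7467.
Var(X) = E[X²] − (E[X])² = 45.7467 − 37.6996 = 8.04713.
SD(X) = √8.04713 = 2.83675.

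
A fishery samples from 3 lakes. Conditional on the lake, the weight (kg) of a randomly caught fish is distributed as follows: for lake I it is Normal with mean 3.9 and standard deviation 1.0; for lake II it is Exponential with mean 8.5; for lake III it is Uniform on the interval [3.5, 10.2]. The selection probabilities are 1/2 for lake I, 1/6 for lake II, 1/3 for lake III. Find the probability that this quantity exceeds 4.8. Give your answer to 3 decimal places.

Conditional on each lake, P(X > 4.8): I: 0.18406; II: 0.568527; III: 0.80597.
By total probability, P(X > 4.8) = 0.5·0.18406 + 0.166667·0.568527 + 0.333333·0.80597 = 0.455441.

0.455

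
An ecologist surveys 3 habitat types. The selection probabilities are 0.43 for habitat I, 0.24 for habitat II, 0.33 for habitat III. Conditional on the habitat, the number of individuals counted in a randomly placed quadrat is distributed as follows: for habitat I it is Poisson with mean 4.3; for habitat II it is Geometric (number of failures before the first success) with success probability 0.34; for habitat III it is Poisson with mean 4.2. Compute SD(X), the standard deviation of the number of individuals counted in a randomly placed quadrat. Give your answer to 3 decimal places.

Per component, I: μ=4.3, E[X²]=22.79; II: μ=1.94118, E[X²]=9.47751; III: μ=4.2, E[X²]=21.84.
E[X] = 0.43·4.3 + 0.24·1.94118 + 0.33·4.2 = 3.70088.
E[X²] = 0.43·22.79 + 0.24·9.47751 + 0.33·21.84 = 19.2815.
Var(X) = E[X²] − (E[X])² = 19.2815 − 13.6965 = 5.58497.
SD(X) = √5.58497 = 2.36325.

2.363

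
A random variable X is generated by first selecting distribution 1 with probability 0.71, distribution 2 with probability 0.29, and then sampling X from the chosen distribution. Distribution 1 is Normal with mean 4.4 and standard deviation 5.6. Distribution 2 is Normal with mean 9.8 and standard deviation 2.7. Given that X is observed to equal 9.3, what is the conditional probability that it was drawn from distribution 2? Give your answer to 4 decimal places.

0.5498

Likelihoods f(9.3 | ·): 1: 0.0485812; 2: 0.145244.
Posterior ∝ prior × likelihood. Numerator for 2: 0.29·0.145244 = 0.0421209.
Normalizing constant: 0.71·0.0485812 + 0.29·0.145244 = 0.0766136.
P(2 | observation) = 0.0421209 / 0.0766136 = 0.549784.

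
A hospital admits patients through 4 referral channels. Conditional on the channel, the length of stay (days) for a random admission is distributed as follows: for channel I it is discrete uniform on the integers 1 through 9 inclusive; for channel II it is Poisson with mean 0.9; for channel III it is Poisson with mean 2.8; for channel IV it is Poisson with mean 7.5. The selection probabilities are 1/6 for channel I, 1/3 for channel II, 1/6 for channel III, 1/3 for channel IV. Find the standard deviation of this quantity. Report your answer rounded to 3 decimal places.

Per component, I: μ=5, E[X²]=31.6667; II: μ=0.9, E[X²]=1.71; III: μ=2.8, E[X²]=10.64; IV: μ=7.5, E[X²]=63.75.
E[X] = 0.166667·5 + 0.333333·0.9 + 0.166667·2.8 + 0.333333·7.5 = 4.1.
E[X²] = 0.166667·31.6667 + 0.333333·1.71 + 0.166667·10.64 + 0.333333·63.75 = 28.8711.
Var(X) = E[X²] − (E[X])² = 28.8711 − 16.81 = 12.0611.
SD(X) = √12.0611 = 3.47291.

3.473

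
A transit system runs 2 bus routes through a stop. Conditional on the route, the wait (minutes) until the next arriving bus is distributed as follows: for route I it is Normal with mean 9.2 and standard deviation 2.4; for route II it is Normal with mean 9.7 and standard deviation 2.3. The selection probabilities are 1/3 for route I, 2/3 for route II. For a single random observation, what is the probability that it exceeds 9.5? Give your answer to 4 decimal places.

Conditional on each route, P(X > 9.5): I: 0.450262; II: 0.534647.
By total probability, P(X > 9.5) = 0.333333·0.450262 + 0.666667·0.534647 = 0.506519.

0.5065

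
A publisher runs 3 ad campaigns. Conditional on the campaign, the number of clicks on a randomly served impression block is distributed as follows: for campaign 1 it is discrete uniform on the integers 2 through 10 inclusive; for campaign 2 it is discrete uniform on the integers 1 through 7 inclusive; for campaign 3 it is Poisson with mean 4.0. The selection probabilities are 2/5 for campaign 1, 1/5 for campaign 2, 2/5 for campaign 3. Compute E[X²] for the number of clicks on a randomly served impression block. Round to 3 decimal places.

For each component E[X²] = Var + (mean)², giving 1: 42.6667; 2: 20; 3: 20.
Overall E[X²] = 0.4·42.6667 + 0.2·20 + 0.4·20 = 29.0667.

29.067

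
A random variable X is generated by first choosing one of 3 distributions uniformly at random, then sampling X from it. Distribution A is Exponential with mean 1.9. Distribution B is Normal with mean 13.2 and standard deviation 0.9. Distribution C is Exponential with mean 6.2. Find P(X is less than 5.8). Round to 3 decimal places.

Conditional on each component, P(X < 5.8): A: 0.952766; B: 1.11022e-16; C: 0.607604.
By total probability, P(X < 5.8) = 0.333333·0.952766 + 0.333333·1.11022e-16 + 0.333333·0.607604 = 0.520123.

0.520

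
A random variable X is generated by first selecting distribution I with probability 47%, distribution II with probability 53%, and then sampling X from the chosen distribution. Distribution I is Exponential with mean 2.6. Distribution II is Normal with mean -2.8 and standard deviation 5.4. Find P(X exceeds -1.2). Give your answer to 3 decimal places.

Conditional on each component, P(X > -1.2): I: 1; II: 0.383502.
By total probability, P(X > -1.2) = 0.47·1 + 0.53·0.383502 = 0.673256.

0.673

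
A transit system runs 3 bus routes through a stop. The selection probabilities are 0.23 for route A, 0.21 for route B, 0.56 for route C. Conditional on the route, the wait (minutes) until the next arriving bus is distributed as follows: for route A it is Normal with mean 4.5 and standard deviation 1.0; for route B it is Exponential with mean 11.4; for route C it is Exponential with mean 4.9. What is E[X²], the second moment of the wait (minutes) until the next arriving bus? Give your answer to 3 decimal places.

86.362

For each component E[X²] = Var + (mean)², giving A: 21.25; B: 259.92; C: 48.02.
Overall E[X²] = 0.23·21.25 + 0.21·259.92 + 0.56·48.02 = 86.3619.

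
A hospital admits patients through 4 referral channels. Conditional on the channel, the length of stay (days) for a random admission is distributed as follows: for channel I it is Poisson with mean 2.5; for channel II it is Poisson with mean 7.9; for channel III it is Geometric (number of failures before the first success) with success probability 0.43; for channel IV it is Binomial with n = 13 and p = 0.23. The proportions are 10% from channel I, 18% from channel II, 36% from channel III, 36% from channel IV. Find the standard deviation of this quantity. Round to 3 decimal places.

2.986

Per component, I: μ=2.5, E[X²]=8.75; II: μ=7.9, E[X²]=70.31; III: μ=1.32558, E[X²]=4.83991; IV: μ=2.99, E[X²]=11.2424.
E[X] = 0.1·2.5 + 0.18·7.9 + 0.36·1.32558 + 0.36·2.99 = 3.22561.
E[X²] = 0.1·8.75 + 0.18·70.31 + 0.36·4.83991 + 0.36·11.2424 = 19.3204.
Var(X) = E[X²] − (E[X])² = 19.3204 − 10.4046 = 8.91588.
SD(X) = √8.91588 = 2.98595.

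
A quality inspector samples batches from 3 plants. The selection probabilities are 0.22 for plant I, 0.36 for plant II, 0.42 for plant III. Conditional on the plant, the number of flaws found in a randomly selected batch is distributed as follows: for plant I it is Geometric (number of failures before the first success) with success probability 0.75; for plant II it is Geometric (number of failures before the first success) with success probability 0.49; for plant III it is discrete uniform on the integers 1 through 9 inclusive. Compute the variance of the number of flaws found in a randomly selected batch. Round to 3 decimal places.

8.084

Per component, I: μ=0.333333, E[X²]=0.555556; II: μ=1.04082, E[X²]=3.20741; III: μ=5, E[X²]=31.6667.
E[X] = 0.22·0.333333 + 0.36·1.04082 + 0.42·5 = 2.54803.
E[X²] = 0.22·0.555556 + 0.36·3.20741 + 0.42·31.6667 = 14.5769.
Var(X) = E[X²] − (E[X])² = 14.5769 − 6.49244 = 8.08445.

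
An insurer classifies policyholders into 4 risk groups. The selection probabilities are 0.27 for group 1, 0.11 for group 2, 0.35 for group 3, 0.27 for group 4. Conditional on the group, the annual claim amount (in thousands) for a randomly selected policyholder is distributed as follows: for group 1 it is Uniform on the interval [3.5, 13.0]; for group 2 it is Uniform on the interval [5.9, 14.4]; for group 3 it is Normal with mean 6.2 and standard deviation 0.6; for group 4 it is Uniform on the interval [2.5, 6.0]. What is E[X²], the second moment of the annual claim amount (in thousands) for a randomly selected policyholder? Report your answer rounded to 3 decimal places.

51.135

For each component E[X²] = Var + (mean)², giving 1: 75.5833; 2: 109.043; 3: 38.8; 4: 19.0833.
Overall E[X²] = 0.27·75.5833 + 0.11·109.043 + 0.35·38.8 + 0.27·19.0833 = 51.1348.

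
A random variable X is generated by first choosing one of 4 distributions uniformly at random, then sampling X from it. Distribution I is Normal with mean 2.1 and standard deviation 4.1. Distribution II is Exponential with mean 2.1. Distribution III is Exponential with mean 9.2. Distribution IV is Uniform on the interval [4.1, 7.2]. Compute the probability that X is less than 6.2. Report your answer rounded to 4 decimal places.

0.7392

Conditional on each component, P(X < 6.2): I: 0.841345; II: 0.947785; III: 0.49029; IV: 0.677419.
By total probability, P(X < 6.2) = 0.25·0.841345 + 0.25·0.947785 + 0.25·0.49029 + 0.25·0.677419 = 0.73921.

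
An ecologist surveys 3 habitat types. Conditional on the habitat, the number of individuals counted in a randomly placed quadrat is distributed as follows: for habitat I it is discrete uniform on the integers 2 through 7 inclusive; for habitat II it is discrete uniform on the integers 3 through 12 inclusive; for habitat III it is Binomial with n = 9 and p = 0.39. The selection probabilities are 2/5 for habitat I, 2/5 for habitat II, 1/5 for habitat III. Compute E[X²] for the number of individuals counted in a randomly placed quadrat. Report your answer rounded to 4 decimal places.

37.9589

For each component E[X²] = Var + (mean)², giving I: 23.1667; II: 64.5; III: 14.4612.
Overall E[X²] = 0.4·23.1667 + 0.4·64.5 + 0.2·14.4612 = 37.9589.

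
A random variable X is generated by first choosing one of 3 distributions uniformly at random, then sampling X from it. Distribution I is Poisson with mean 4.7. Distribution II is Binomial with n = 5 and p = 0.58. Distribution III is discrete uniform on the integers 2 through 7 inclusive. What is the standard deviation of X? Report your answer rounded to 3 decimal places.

1.896

Per component, I: μ=4.7, E[X²]=26.79; II: μ=2.9, E[X²]=9.628; III: μ=4.5, E[X²]=23.1667.
E[X] = 0.333333·4.7 + 0.333333·2.9 + 0.333333·4.5 = 4.03333.
E[X²] = 0.333333·26.79 + 0.333333·9.628 + 0.333333·23.1667 = 19.8616.
Var(X) = E[X²] − (E[X])² = 19.8616 − 16.2678 = 3.59378.
SD(X) = √3.59378 = 1.89573.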